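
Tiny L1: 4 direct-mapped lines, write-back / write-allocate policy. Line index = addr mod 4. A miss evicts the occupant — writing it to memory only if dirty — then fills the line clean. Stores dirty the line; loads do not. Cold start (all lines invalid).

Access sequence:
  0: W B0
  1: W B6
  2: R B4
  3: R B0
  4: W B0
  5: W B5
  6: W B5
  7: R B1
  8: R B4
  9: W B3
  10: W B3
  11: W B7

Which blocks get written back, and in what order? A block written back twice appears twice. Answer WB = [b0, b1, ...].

WB = [0, 5, 0, 3]

  0 | W B0 → L0 miss [D]
  1 | W B6 → L2 miss [D]
  2 | R B4 → L0 miss wb→B0 [-]
  3 | R B0 → L0 miss [-]
  4 | W B0 → L0 hit [D]
  5 | W B5 → L1 miss [D]
  6 | W B5 → L1 hit [D]
  7 | R B1 → L1 miss wb→B5 [-]
  8 | R B4 → L0 miss wb→B0 [-]
  9 | W B3 → L3 miss [D]
  10 | W B3 → L3 hit [D]
  11 | W B7 → L3 miss wb→B3 [D]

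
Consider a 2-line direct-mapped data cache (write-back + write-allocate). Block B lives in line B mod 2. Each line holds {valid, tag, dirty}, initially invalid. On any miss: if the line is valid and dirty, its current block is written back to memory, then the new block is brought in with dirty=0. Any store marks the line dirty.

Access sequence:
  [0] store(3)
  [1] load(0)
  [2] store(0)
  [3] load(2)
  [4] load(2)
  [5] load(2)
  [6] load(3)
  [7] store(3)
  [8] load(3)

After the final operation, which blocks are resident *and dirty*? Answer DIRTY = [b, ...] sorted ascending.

DIRTY = [3]

0: W B3 -> L1 miss  d=D]
1: R B0 -> L0 miss  d=-]
2: W B0 -> L0 hit  d=D]
3: R B2 -> L0 miss wb->B0  d=-]
4: R B2 -> L0 hit  d=-]
5: R B2 -> L0 hit  d=-]
6: R B3 -> L1 hit  d=D]
7: W B3 -> L1 hit  d=D]
8: R B3 -> L1 hit  d=D]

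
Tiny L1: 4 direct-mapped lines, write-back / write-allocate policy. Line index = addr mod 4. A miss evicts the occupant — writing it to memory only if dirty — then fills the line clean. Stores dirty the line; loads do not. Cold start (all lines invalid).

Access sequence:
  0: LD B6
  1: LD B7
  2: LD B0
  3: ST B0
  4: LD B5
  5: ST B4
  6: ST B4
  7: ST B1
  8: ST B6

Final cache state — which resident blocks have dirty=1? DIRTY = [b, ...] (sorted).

DIRTY = [1, 4, 6]

  0 | R B6 → L2 miss [-]
  1 | R B7 → L3 miss [-]
  2 | R B0 → L0 miss [-]
  3 | W B0 → L0 hit [D]
  4 | R B5 → L1 miss [-]
  5 | W B4 → L0 miss wb→B0 [D]
  6 | W B4 → L0 hit [D]
  7 | W B1 → L1 miss [D]
  8 | W B6 → L2 hit [D]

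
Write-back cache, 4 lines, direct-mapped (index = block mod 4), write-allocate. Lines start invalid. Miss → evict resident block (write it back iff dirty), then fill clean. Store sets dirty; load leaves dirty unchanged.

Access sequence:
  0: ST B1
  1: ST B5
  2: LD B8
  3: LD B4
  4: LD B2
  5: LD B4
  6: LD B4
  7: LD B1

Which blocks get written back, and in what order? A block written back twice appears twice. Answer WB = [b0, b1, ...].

0: W B1 -> L1 miss  d=D]
1: W B5 -> L1 miss wb->B1  d=D]
2: R B8 -> L0 miss  d=-]
3: R B4 -> L0 miss  d=-]
4: R B2 -> L2 miss  d=-]
5: R B4 -> L0 hit  d=-]
6: R B4 -> L0 hit  d=-]
7: R B1 -> L1 miss wb->B5  d=-]

WB = [1, 5]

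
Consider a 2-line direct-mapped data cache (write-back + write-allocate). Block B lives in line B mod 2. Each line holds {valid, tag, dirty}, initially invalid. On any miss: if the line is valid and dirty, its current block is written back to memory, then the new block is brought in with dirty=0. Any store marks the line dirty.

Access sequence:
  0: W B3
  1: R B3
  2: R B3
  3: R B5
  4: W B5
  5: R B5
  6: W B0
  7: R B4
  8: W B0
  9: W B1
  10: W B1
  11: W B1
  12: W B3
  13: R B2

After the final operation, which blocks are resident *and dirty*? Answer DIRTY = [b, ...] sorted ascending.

0: W B3 -> L1 miss  d=D]
1: R B3 -> L1 hit  d=D]
2: R B3 -> L1 hit  d=D]
3: R B5 -> L1 miss wb->B3  d=-]
4: W B5 -> L1 hit  d=D]
5: R B5 -> L1 hit  d=D]
6: W B0 -> L0 miss  d=D]
7: R B4 -> L0 miss wb->B0  d=-]
8: W B0 -> L0 miss  d=D]
9: W B1 -> L1 miss wb->B5  d=D]
10: W B1 -> L1 hit  d=D]
11: W B1 -> L1 hit  d=D]
12: W B3 -> L1 miss wb->B1  d=D]
13: R B2 -> L0 miss wb->B0  d=-]

DIRTY = [3]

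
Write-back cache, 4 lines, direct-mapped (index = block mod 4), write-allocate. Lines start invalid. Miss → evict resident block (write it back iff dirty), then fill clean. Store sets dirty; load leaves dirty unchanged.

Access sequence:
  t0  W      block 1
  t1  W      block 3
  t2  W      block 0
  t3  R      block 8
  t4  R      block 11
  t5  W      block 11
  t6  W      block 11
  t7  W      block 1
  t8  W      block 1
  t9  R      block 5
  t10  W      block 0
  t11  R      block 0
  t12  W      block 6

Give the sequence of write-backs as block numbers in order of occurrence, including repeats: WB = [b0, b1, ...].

WB = [0, 3, 1]

  0 | W B1 → L1 miss [D]
  1 | W B3 → L3 miss [D]
  2 | W B0 → L0 miss [D]
  3 | R B8 → L0 miss wb→B0 [-]
  4 | R B11 → L3 miss wb→B3 [-]
  5 | W B11 → L3 hit [D]
  6 | W B11 → L3 hit [D]
  7 | W B1 → L1 hit [D]
  8 | W B1 → L1 hit [D]
  9 | R B5 → L1 miss wb→B1 [-]
  10 | W B0 → L0 miss [D]
  11 | R B0 → L0 hit [D]
  12 | W B6 → L2 miss [D]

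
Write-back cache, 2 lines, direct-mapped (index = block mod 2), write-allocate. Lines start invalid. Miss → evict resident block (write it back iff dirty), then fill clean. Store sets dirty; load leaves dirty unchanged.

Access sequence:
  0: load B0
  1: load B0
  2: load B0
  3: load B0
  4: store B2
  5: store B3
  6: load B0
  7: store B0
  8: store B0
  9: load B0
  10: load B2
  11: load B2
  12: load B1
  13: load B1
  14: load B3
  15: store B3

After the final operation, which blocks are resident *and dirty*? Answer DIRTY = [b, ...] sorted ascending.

DIRTY = [3]

0: R B0 -> L0 miss  d=-]
1: R B0 -> L0 hit  d=-]
2: R B0 -> L0 hit  d=-]
3: R B0 -> L0 hit  d=-]
4: W B2 -> L0 miss  d=D]
5: W B3 -> L1 miss  d=D]
6: R B0 -> L0 miss wb->B2  d=-]
7: W B0 -> L0 hit  d=D]
8: W B0 -> L0 hit  d=D]
9: R B0 -> L0 hit  d=D]
10: R B2 -> L0 miss wb->B0  d=-]
11: R B2 -> L0 hit  d=-]
12: R B1 -> L1 miss wb->B3  d=-]
13: R B1 -> L1 hit  d=-]
14: R B3 -> L1 miss  d=-]
15: W B3 -> L1 hit  d=D]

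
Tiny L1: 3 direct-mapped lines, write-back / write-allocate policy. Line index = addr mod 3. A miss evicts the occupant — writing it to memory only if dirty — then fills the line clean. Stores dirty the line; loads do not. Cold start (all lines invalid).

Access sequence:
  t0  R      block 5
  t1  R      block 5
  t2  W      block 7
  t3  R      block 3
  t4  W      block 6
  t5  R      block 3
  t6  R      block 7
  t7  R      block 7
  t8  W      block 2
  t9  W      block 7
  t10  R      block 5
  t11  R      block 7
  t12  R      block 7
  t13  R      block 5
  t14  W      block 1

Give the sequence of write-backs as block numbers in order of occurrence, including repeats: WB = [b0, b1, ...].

WB = [6, 2, 7]

0: R B5 -> L2 miss  d=-]
1: R B5 -> L2 hit  d=-]
2: W B7 -> L1 miss  d=D]
3: R B3 -> L0 miss  d=-]
4: W B6 -> L0 miss  d=D]
5: R B3 -> L0 miss wb->B6  d=-]
6: R B7 -> L1 hit  d=D]
7: R B7 -> L1 hit  d=D]
8: W B2 -> L2 miss  d=D]
9: W B7 -> L1 hit  d=D]
10: R B5 -> L2 miss wb->B2  d=-]
11: R B7 -> L1 hit  d=D]
12: R B7 -> L1 hit  d=D]
13: R B5 -> L2 hit  d=-]
14: W B1 -> L1 miss wb->B7  d=D]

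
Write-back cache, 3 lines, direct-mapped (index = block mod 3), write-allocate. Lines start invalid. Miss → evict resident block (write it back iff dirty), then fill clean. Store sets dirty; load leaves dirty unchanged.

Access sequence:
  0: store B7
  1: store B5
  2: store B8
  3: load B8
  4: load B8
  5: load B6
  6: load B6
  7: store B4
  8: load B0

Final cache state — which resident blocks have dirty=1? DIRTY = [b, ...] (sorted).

0: W B7 → L1 miss [D]
1: W B5 → L2 miss [D]
2: W B8 → L2 miss wb→B5 [D]
3: R B8 → L2 hit [D]
4: R B8 → L2 hit [D]
5: R B6 → L0 miss [-]
6: R B6 → L0 hit [-]
7: W B4 → L1 miss wb→B7 [D]
8: R B0 → L0 miss [-]

DIRTY = [4, 8]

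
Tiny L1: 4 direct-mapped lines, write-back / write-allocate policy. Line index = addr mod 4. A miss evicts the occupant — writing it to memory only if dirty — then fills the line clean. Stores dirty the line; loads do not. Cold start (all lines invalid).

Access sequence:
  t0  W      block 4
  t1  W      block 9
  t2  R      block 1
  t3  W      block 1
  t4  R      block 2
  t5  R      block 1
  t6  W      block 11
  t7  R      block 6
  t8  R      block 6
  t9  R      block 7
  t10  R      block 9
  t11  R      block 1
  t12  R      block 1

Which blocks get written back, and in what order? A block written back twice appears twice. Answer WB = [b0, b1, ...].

WB = [9, 11, 1]

0: W B4 -> L0 miss  d=D]
1: W B9 -> L1 miss  d=D]
2: R B1 -> L1 miss wb->B9  d=-]
3: W B1 -> L1 hit  d=D]
4: R B2 -> L2 miss  d=-]
5: R B1 -> L1 hit  d=D]
6: W B11 -> L3 miss  d=D]
7: R B6 -> L2 miss  d=-]
8: R B6 -> L2 hit  d=-]
9: R B7 -> L3 miss wb->B11  d=-]
10: R B9 -> L1 miss wb->B1  d=-]
11: R B1 -> L1 miss  d=-]
12: R B1 -> L1 hit  d=-]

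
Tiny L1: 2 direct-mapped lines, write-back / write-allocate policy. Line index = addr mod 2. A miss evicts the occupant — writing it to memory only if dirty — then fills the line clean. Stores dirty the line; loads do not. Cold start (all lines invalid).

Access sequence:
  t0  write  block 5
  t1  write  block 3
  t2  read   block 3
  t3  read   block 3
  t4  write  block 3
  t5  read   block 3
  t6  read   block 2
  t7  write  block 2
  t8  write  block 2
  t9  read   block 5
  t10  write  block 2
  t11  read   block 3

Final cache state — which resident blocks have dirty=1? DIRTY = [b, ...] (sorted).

DIRTY = [2]

0: W B5 → L1 miss [D]
1: W B3 → L1 miss wb→B5 [D]
2: R B3 → L1 hit [D]
3: R B3 → L1 hit [D]
4: W B3 → L1 hit [D]
5: R B3 → L1 hit [D]
6: R B2 → L0 miss [-]
7: W B2 → L0 hit [D]
8: W B2 → L0 hit [D]
9: R B5 → L1 miss wb→B3 [-]
10: W B2 → L0 hit [D]
11: R B3 → L1 miss [-]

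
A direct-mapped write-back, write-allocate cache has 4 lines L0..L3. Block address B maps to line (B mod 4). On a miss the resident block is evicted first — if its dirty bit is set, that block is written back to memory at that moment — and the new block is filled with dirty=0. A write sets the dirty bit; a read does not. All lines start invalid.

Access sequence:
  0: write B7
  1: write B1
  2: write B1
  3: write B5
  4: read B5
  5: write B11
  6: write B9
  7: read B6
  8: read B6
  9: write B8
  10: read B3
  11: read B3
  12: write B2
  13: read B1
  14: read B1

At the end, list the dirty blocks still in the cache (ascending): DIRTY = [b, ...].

0: W B7 → L3 miss [D]
1: W B1 → L1 miss [D]
2: W B1 → L1 hit [D]
3: W B5 → L1 miss wb→B1 [D]
4: R B5 → L1 hit [D]
5: W B11 → L3 miss wb→B7 [D]
6: W B9 → L1 miss wb→B5 [D]
7: R B6 → L2 miss [-]
8: R B6 → L2 hit [-]
9: W B8 → L0 miss [D]
10: R B3 → L3 miss wb→B11 [-]
11: R B3 → L3 hit [-]
12: W B2 → L2 miss [D]
13: R B1 → L1 miss wb→B9 [-]
14: R B1 → L1 hit [-]

DIRTY = [2, 8]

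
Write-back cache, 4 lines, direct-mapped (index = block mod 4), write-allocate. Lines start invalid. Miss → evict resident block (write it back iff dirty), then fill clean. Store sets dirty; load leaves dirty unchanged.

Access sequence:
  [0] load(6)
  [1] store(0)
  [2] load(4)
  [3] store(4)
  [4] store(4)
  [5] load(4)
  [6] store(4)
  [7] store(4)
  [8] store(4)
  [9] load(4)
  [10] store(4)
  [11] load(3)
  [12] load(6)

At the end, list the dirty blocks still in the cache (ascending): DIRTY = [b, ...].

DIRTY = [4]

  0 | R B6 → L2 miss [-]
  1 | W B0 → L0 miss [D]
  2 | R B4 → L0 miss wb→B0 [-]
  3 | W B4 → L0 hit [D]
  4 | W B4 → L0 hit [D]
  5 | R B4 → L0 hit [D]
  6 | W B4 → L0 hit [D]
  7 | W B4 → L0 hit [D]
  8 | W B4 → L0 hit [D]
  9 | R B4 → L0 hit [D]
  10 | W B4 → L0 hit [D]
  11 | R B3 → L3 miss [-]
  12 | R B6 → L2 hit [-]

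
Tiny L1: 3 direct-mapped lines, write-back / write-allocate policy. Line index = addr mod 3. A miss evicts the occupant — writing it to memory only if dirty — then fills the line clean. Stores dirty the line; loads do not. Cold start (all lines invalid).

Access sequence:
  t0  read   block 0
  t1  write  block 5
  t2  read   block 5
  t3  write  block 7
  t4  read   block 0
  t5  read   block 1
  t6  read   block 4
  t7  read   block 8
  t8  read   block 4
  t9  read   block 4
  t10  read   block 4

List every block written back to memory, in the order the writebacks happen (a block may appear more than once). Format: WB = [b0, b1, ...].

WB = [7, 5]

  0 | R B0 → L0 miss [-]
  1 | W B5 → L2 miss [D]
  2 | R B5 → L2 hit [D]
  3 | W B7 → L1 miss [D]
  4 | R B0 → L0 hit [-]
  5 | R B1 → L1 miss wb→B7 [-]
  6 | R B4 → L1 miss [-]
  7 | R B8 → L2 miss wb→B5 [-]
  8 | R B4 → L1 hit [-]
  9 | R B4 → L1 hit [-]
  10 | R B4 → L1 hit [-]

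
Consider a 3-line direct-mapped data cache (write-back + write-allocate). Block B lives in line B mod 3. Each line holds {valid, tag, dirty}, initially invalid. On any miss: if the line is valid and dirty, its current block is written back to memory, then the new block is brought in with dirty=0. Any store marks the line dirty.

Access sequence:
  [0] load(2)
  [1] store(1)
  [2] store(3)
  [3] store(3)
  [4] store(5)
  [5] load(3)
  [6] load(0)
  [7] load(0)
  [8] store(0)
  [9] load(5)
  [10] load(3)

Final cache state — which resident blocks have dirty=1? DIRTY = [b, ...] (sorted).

0: R B2 -> L2 miss  d=-]
1: W B1 -> L1 miss  d=D]
2: W B3 -> L0 miss  d=D]
3: W B3 -> L0 hit  d=D]
4: W B5 -> L2 miss  d=D]
5: R B3 -> L0 hit  d=D]
6: R B0 -> L0 miss wb->B3  d=-]
7: R B0 -> L0 hit  d=-]
8: W B0 -> L0 hit  d=D]
9: R B5 -> L2 hit  d=D]
10: R B3 -> L0 miss wb->B0  d=-]

DIRTY = [1, 5]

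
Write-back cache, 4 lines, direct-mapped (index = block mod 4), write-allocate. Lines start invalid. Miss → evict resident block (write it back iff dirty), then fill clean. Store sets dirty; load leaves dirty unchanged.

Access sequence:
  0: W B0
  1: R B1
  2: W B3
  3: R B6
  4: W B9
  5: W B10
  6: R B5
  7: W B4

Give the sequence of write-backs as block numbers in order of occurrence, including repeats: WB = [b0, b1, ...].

0: W B0 → L0 miss [D]
1: R B1 → L1 miss [-]
2: W B3 → L3 miss [D]
3: R B6 → L2 miss [-]
4: W B9 → L1 miss [D]
5: W B10 → L2 miss [D]
6: R B5 → L1 miss wb→B9 [-]
7: W B4 → L0 miss wb→B0 [D]

WB = [9, 0]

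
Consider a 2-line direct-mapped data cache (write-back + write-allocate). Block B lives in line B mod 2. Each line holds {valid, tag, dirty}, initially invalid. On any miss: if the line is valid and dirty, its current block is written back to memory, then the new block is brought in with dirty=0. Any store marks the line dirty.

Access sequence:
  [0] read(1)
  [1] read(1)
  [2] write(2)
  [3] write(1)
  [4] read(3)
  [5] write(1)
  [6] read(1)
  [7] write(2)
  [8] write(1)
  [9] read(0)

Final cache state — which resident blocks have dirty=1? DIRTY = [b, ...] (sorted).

0: R B1 -> L1 miss  d=-]
1: R B1 -> L1 hit  d=-]
2: W B2 -> L0 miss  d=D]
3: W B1 -> L1 hit  d=D]
4: R B3 -> L1 miss wb->B1  d=-]
5: W B1 -> L1 miss  d=D]
6: R B1 -> L1 hit  d=D]
7: W B2 -> L0 hit  d=D]
8: W B1 -> L1 hit  d=D]
9: R B0 -> L0 miss wb->B2  d=-]

DIRTY = [1]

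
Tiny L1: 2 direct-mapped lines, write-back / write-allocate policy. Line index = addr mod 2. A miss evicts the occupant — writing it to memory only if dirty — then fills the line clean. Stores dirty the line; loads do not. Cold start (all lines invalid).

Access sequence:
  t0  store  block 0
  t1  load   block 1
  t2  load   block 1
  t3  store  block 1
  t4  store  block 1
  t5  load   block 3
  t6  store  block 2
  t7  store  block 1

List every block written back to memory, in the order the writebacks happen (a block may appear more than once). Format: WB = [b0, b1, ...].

0: W B0 → L0 miss [D]
1: R B1 → L1 miss [-]
2: R B1 → L1 hit [-]
3: W B1 → L1 hit [D]
4: W B1 → L1 hit [D]
5: R B3 → L1 miss wb→B1 [-]
6: W B2 → L0 miss wb→B0 [D]
7: W B1 → L1 miss [D]

WB = [1, 0]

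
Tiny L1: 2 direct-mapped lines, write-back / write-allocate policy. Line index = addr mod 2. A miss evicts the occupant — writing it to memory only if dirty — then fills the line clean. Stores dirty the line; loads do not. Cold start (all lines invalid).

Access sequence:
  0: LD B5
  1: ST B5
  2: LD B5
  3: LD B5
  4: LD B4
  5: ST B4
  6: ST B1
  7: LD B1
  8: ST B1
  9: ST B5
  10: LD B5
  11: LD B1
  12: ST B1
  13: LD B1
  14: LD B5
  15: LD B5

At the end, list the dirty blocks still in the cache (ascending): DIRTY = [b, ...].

0: R B5 -> L1 miss  d=-]
1: W B5 -> L1 hit  d=D]
2: R B5 -> L1 hit  d=D]
3: R B5 -> L1 hit  d=D]
4: R B4 -> L0 miss  d=-]
5: W B4 -> L0 hit  d=D]
6: W B1 -> L1 miss wb->B5  d=D]
7: R B1 -> L1 hit  d=D]
8: W B1 -> L1 hit  d=D]
9: W B5 -> L1 miss wb->B1  d=D]
10: R B5 -> L1 hit  d=D]
11: R B1 -> L1 miss wb->B5  d=-]
12: W B1 -> L1 hit  d=D]
13: R B1 -> L1 hit  d=D]
14: R B5 -> L1 miss wb->B1  d=-]
15: R B5 -> L1 hit  d=-]

DIRTY = [4]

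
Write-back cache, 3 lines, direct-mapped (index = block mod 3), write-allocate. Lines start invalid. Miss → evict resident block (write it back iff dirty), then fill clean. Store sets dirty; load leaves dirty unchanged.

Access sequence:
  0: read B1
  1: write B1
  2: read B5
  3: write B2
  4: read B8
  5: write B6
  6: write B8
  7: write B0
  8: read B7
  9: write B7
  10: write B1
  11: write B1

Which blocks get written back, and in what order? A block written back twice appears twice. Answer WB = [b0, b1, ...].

WB = [2, 6, 1, 7]

0: R B1 -> L1 miss  d=-]
1: W B1 -> L1 hit  d=D]
2: R B5 -> L2 miss  d=-]
3: W B2 -> L2 miss  d=D]
4: R B8 -> L2 miss wb->B2  d=-]
5: W B6 -> L0 miss  d=D]
6: W B8 -> L2 hit  d=D]
7: W B0 -> L0 miss wb->B6  d=D]
8: R B7 -> L1 miss wb->B1  d=-]
9: W B7 -> L1 hit  d=D]
10: W B1 -> L1 miss wb->B7  d=D]
11: W B1 -> L1 hit  d=D]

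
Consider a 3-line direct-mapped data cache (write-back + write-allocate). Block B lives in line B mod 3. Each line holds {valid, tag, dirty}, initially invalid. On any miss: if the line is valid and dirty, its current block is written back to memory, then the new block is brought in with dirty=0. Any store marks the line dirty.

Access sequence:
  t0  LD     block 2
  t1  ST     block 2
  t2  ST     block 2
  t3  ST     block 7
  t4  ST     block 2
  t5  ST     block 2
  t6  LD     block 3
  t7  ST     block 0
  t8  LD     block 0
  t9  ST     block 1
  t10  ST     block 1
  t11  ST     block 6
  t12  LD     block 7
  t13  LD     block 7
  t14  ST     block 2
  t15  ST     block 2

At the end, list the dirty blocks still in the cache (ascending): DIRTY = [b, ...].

  0 | R B2 → L2 miss [-]
  1 | W B2 → L2 hit [D]
  2 | W B2 → L2 hit [D]
  3 | W B7 → L1 miss [D]
  4 | W B2 → L2 hit [D]
  5 | W B2 → L2 hit [D]
  6 | R B3 → L0 miss [-]
  7 | W B0 → L0 miss [D]
  8 | R B0 → L0 hit [D]
  9 | W B1 → L1 miss wb→B7 [D]
  10 | W B1 → L1 hit [D]
  11 | W B6 → L0 miss wb→B0 [D]
  12 | R B7 → L1 miss wb→B1 [-]
  13 | R B7 → L1 hit [-]
  14 | W B2 → L2 hit [D]
  15 | W B2 → L2 hit [D]

DIRTY = [2, 6]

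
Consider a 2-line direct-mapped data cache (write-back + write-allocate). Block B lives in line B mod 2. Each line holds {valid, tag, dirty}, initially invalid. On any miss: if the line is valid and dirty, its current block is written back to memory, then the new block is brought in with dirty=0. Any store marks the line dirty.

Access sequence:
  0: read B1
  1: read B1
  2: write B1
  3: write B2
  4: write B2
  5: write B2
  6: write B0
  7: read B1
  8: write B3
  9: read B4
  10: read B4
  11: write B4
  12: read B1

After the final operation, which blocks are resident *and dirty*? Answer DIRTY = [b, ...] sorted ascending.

0: R B1 → L1 miss [-]
1: R B1 → L1 hit [-]
2: W B1 → L1 hit [D]
3: W B2 → L0 miss [D]
4: W B2 → L0 hit [D]
5: W B2 → L0 hit [D]
6: W B0 → L0 miss wb→B2 [D]
7: R B1 → L1 hit [D]
8: W B3 → L1 miss wb→B1 [D]
9: R B4 → L0 miss wb→B0 [-]
10: R B4 → L0 hit [-]
11: W B4 → L0 hit [D]
12: R B1 → L1 miss wb→B3 [-]

DIRTY = [4]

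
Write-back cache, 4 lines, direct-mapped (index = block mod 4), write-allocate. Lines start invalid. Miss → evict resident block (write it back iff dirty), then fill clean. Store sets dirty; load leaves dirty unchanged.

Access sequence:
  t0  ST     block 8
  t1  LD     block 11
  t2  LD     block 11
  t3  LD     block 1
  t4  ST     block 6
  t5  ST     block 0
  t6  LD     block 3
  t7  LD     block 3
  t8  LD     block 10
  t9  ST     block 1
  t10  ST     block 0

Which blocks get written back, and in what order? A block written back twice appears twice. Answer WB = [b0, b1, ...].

WB = [8, 6]

0: W B8 -> L0 miss  d=D]
1: R B11 -> L3 miss  d=-]
2: R B11 -> L3 hit  d=-]
3: R B1 -> L1 miss  d=-]
4: W B6 -> L2 miss  d=D]
5: W B0 -> L0 miss wb->B8  d=D]
6: R B3 -> L3 miss  d=-]
7: R B3 -> L3 hit  d=-]
8: R B10 -> L2 miss wb->B6  d=-]
9: W B1 -> L1 hit  d=D]
10: W B0 -> L0 hit  d=D]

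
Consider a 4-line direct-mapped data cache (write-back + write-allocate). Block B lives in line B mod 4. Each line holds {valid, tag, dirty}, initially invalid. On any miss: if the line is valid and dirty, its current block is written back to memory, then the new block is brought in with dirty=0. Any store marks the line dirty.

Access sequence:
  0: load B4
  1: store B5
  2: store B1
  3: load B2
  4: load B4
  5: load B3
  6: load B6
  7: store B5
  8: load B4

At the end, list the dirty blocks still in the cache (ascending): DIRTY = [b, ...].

0: R B4 -> L0 miss  d=-]
1: W B5 -> L1 miss  d=D]
2: W B1 -> L1 miss wb->B5  d=D]
3: R B2 -> L2 miss  d=-]
4: R B4 -> L0 hit  d=-]
5: R B3 -> L3 miss  d=-]
6: R B6 -> L2 miss  d=-]
7: W B5 -> L1 miss wb->B1  d=D]
8: R B4 -> L0 hit  d=-]

DIRTY = [5]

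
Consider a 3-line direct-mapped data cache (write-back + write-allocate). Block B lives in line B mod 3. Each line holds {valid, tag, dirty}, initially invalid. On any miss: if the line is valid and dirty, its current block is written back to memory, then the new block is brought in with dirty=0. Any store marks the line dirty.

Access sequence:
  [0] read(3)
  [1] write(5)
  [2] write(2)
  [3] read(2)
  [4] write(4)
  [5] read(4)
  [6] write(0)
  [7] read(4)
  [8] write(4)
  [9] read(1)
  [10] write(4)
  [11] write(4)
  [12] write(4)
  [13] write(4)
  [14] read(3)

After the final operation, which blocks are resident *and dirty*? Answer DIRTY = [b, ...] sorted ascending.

  0 | R B3 → L0 miss [-]
  1 | W B5 → L2 miss [D]
  2 | W B2 → L2 miss wb→B5 [D]
  3 | R B2 → L2 hit [D]
  4 | W B4 → L1 miss [D]
  5 | R B4 → L1 hit [D]
  6 | W B0 → L0 miss [D]
  7 | R B4 → L1 hit [D]
  8 | W B4 → L1 hit [D]
  9 | R B1 → L1 miss wb→B4 [-]
  10 | W B4 → L1 miss [D]
  11 | W B4 → L1 hit [D]
  12 | W B4 → L1 hit [D]
  13 | W B4 → L1 hit [D]
  14 | R B3 → L0 miss wb→B0 [-]

DIRTY = [2, 4]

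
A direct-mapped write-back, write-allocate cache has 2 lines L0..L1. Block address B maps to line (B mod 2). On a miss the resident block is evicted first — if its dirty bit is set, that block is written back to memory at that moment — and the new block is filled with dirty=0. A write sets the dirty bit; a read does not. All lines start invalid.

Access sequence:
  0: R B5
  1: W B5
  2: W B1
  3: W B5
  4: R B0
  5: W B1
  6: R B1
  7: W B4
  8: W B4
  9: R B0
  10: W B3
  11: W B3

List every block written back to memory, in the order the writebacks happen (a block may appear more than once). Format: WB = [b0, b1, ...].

0: R B5 -> L1 miss  d=-]
1: W B5 -> L1 hit  d=D]
2: W B1 -> L1 miss wb->B5  d=D]
3: W B5 -> L1 miss wb->B1  d=D]
4: R B0 -> L0 miss  d=-]
5: W B1 -> L1 miss wb->B5  d=D]
6: R B1 -> L1 hit  d=D]
7: W B4 -> L0 miss  d=D]
8: W B4 -> L0 hit  d=D]
9: R B0 -> L0 miss wb->B4  d=-]
10: W B3 -> L1 miss wb->B1  d=D]
11: W B3 -> L1 hit  d=D]

WB = [5, 1, 5, 4, 1]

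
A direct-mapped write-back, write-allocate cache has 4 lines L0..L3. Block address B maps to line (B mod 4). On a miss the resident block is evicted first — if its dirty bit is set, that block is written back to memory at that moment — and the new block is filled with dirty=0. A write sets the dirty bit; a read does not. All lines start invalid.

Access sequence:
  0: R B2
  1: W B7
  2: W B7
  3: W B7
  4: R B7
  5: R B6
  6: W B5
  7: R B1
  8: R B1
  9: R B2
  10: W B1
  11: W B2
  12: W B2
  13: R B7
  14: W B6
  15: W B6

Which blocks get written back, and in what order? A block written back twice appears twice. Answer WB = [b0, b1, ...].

WB = [5, 2]

0: R B2 -> L2 miss  d=-]
1: W B7 -> L3 miss  d=D]
2: W B7 -> L3 hit  d=D]
3: W B7 -> L3 hit  d=D]
4: R B7 -> L3 hit  d=D]
5: R B6 -> L2 miss  d=-]
6: W B5 -> L1 miss  d=D]
7: R B1 -> L1 miss wb->B5  d=-]
8: R B1 -> L1 hit  d=-]
9: R B2 -> L2 miss  d=-]
10: W B1 -> L1 hit  d=D]
11: W B2 -> L2 hit  d=D]
12: W B2 -> L2 hit  d=D]
13: R B7 -> L3 hit  d=D]
14: W B6 -> L2 miss wb->B2  d=D]
15: W B6 -> L2 hit  d=D]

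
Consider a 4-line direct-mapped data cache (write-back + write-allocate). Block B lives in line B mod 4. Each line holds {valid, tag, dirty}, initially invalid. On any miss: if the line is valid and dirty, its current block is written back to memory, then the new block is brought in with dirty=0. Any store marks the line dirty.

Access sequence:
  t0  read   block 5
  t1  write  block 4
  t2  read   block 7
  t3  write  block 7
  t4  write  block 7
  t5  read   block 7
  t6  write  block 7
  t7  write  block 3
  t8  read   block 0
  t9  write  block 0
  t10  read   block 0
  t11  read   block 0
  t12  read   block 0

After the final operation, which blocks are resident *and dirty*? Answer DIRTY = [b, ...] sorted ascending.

0: R B5 -> L1 miss  d=-]
1: W B4 -> L0 miss  d=D]
2: R B7 -> L3 miss  d=-]
3: W B7 -> L3 hit  d=D]
4: W B7 -> L3 hit  d=D]
5: R B7 -> L3 hit  d=D]
6: W B7 -> L3 hit  d=D]
7: W B3 -> L3 miss wb->B7  d=D]
8: R B0 -> L0 miss wb->B4  d=-]
9: W B0 -> L0 hit  d=D]
10: R B0 -> L0 hit  d=D]
11: R B0 -> L0 hit  d=D]
12: R B0 -> L0 hit  d=D]

DIRTY = [0, 3]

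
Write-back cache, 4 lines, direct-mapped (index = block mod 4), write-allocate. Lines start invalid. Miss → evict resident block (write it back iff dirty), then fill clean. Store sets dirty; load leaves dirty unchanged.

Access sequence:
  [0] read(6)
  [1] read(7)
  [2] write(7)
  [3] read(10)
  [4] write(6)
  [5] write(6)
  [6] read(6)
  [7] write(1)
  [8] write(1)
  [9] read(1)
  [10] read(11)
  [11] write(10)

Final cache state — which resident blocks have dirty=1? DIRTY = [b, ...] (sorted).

0: R B6 -> L2 miss  d=-]
1: R B7 -> L3 miss  d=-]
2: W B7 -> L3 hit  d=D]
3: R B10 -> L2 miss  d=-]
4: W B6 -> L2 miss  d=D]
5: W B6 -> L2 hit  d=D]
6: R B6 -> L2 hit  d=D]
7: W B1 -> L1 miss  d=D]
8: W B1 -> L1 hit  d=D]
9: R B1 -> L1 hit  d=D]
10: R B11 -> L3 miss wb->B7  d=-]
11: W B10 -> L2 miss wb->B6  d=D]

DIRTY = [1, 10]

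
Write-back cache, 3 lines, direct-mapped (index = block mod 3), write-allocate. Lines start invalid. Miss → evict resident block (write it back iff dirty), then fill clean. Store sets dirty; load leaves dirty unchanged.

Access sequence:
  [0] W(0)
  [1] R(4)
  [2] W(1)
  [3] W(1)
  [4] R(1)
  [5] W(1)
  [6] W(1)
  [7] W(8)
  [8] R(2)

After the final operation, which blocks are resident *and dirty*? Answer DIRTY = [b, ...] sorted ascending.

0: W B0 → L0 miss [D]
1: R B4 → L1 miss [-]
2: W B1 → L1 miss [D]
3: W B1 → L1 hit [D]
4: R B1 → L1 hit [D]
5: W B1 → L1 hit [D]
6: W B1 → L1 hit [D]
7: W B8 → L2 miss [D]
8: R B2 → L2 miss wb→B8 [-]

DIRTY = [0, 1]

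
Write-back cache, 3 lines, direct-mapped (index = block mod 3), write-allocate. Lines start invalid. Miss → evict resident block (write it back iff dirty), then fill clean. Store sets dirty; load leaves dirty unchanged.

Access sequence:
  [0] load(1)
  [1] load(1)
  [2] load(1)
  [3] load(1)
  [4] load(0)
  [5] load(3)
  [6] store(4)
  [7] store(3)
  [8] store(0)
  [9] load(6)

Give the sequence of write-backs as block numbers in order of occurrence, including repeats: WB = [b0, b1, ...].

  0 | R B1 → L1 miss [-]
  1 | R B1 → L1 hit [-]
  2 | R B1 → L1 hit [-]
  3 | R B1 → L1 hit [-]
  4 | R B0 → L0 miss [-]
  5 | R B3 → L0 miss [-]
  6 | W B4 → L1 miss [D]
  7 | W B3 → L0 hit [D]
  8 | W B0 → L0 miss wb→B3 [D]
  9 | R B6 → L0 miss wb→B0 [-]

WB = [3, 0]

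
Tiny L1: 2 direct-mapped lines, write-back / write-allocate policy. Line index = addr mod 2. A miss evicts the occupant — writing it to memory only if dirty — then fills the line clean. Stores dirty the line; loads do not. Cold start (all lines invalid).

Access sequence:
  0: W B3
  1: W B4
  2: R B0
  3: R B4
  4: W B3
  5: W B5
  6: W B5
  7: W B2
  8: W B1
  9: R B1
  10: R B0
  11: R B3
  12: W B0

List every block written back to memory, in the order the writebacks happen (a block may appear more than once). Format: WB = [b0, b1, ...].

0: W B3 -> L1 miss  d=D]
1: W B4 -> L0 miss  d=D]
2: R B0 -> L0 miss wb->B4  d=-]
3: R B4 -> L0 miss  d=-]
4: W B3 -> L1 hit  d=D]
5: W B5 -> L1 miss wb->B3  d=D]
6: W B5 -> L1 hit  d=D]
7: W B2 -> L0 miss  d=D]
8: W B1 -> L1 miss wb->B5  d=D]
9: R B1 -> L1 hit  d=D]
10: R B0 -> L0 miss wb->B2  d=-]
11: R B3 -> L1 miss wb->B1  d=-]
12: W B0 -> L0 hit  d=D]

WB = [4, 3, 5, 2, 1]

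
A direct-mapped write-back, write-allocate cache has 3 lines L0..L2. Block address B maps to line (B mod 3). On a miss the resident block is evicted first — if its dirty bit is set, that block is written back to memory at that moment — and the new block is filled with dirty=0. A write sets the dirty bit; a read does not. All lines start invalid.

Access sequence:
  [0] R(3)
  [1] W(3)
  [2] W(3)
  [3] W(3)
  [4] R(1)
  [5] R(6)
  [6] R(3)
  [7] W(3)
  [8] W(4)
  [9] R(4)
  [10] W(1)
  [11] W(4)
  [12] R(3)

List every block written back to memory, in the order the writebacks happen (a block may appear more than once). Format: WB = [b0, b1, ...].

WB = [3, 4, 1]

0: R B3 -> L0 miss  d=-]
1: W B3 -> L0 hit  d=D]
2: W B3 -> L0 hit  d=D]
3: W B3 -> L0 hit  d=D]
4: R B1 -> L1 miss  d=-]
5: R B6 -> L0 miss wb->B3  d=-]
6: R B3 -> L0 miss  d=-]
7: W B3 -> L0 hit  d=D]
8: W B4 -> L1 miss  d=D]
9: R B4 -> L1 hit  d=D]
10: W B1 -> L1 miss wb->B4  d=D]
11: W B4 -> L1 miss wb->B1  d=D]
12: R B3 -> L0 hit  d=D]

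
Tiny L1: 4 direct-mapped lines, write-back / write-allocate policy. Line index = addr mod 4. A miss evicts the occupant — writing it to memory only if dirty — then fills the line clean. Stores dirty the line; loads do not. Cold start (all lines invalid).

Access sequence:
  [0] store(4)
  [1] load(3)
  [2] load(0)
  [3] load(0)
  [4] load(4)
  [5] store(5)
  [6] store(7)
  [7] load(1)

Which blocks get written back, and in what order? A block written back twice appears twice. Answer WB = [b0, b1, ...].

WB = [4, 5]

0: W B4 -> L0 miss  d=D]
1: R B3 -> L3 miss  d=-]
2: R B0 -> L0 miss wb->B4  d=-]
3: R B0 -> L0 hit  d=-]
4: R B4 -> L0 miss  d=-]
5: W B5 -> L1 miss  d=D]
6: W B7 -> L3 miss  d=D]
7: R B1 -> L1 miss wb->B5  d=-]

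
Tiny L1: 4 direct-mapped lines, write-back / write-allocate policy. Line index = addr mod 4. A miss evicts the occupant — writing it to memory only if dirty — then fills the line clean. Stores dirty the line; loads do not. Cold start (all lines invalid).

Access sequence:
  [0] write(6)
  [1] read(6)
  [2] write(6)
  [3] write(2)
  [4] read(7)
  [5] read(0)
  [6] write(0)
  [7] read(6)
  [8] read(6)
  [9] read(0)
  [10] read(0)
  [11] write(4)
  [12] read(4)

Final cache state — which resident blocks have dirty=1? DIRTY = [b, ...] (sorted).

DIRTY = [4]

0: W B6 → L2 miss [D]
1: R B6 → L2 hit [D]
2: W B6 → L2 hit [D]
3: W B2 → L2 miss wb→B6 [D]
4: R B7 → L3 miss [-]
5: R B0 → L0 miss [-]
6: W B0 → L0 hit [D]
7: R B6 → L2 miss wb→B2 [-]
8: R B6 → L2 hit [-]
9: R B0 → L0 hit [D]
10: R B0 → L0 hit [D]
11: W B4 → L0 miss wb→B0 [D]
12: R B4 → L0 hit [D]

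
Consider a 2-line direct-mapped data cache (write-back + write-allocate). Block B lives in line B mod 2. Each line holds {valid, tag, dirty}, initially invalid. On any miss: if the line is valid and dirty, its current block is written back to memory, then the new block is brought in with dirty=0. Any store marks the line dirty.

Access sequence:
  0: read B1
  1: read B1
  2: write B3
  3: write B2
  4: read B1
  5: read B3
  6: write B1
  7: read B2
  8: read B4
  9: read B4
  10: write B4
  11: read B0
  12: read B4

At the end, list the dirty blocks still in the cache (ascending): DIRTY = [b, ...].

DIRTY = [1]

0: R B1 → L1 miss [-]
1: R B1 → L1 hit [-]
2: W B3 → L1 miss [D]
3: W B2 → L0 miss [D]
4: R B1 → L1 miss wb→B3 [-]
5: R B3 → L1 miss [-]
6: W B1 → L1 miss [D]
7: R B2 → L0 hit [D]
8: R B4 → L0 miss wb→B2 [-]
9: R B4 → L0 hit [-]
10: W B4 → L0 hit [D]
11: R B0 → L0 miss wb→B4 [-]
12: R B4 → L0 miss [-]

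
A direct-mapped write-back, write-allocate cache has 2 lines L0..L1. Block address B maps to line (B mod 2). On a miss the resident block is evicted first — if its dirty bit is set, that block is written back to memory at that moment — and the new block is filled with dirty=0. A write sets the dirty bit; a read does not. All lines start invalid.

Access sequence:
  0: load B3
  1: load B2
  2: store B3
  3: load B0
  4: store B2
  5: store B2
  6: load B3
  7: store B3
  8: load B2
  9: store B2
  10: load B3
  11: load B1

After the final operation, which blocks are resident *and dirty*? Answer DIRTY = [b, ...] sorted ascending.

0: R B3 → L1 miss [-]
1: R B2 → L0 miss [-]
2: W B3 → L1 hit [D]
3: R B0 → L0 miss [-]
4: W B2 → L0 miss [D]
5: W B2 → L0 hit [D]
6: R B3 → L1 hit [D]
7: W B3 → L1 hit [D]
8: R B2 → L0 hit [D]
9: W B2 → L0 hit [D]
10: R B3 → L1 hit [D]
11: R B1 → L1 miss wb→B3 [-]

DIRTY = [2]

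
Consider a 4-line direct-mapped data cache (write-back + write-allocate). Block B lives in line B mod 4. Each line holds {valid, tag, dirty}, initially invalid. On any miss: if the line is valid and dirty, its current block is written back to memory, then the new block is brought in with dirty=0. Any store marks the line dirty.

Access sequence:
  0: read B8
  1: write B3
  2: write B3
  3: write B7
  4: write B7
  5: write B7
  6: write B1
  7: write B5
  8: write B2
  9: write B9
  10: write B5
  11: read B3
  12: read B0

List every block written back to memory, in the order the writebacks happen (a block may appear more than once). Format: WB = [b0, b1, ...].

0: R B8 → L0 miss [-]
1: W B3 → L3 miss [D]
2: W B3 → L3 hit [D]
3: W B7 → L3 miss wb→B3 [D]
4: W B7 → L3 hit [D]
5: W B7 → L3 hit [D]
6: W B1 → L1 miss [D]
7: W B5 → L1 miss wb→B1 [D]
8: W B2 → L2 miss [D]
9: W B9 → L1 miss wb→B5 [D]
10: W B5 → L1 miss wb→B9 [D]
11: R B3 → L3 miss wb→B7 [-]
12: R B0 → L0 miss [-]

WB = [3, 1, 5, 9, 7]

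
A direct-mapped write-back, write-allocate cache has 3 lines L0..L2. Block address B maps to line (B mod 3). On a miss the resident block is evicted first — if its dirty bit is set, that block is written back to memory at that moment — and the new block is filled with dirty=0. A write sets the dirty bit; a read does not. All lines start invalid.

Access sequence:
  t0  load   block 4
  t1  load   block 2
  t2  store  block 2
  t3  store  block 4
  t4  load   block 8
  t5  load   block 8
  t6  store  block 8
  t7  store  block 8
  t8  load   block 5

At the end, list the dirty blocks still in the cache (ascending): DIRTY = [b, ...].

  0 | R B4 → L1 miss [-]
  1 | R B2 → L2 miss [-]
  2 | W B2 → L2 hit [D]
  3 | W B4 → L1 hit [D]
  4 | R B8 → L2 miss wb→B2 [-]
  5 | R B8 → L2 hit [-]
  6 | W B8 → L2 hit [D]
  7 | W B8 → L2 hit [D]
  8 | R B5 → L2 miss wb→B8 [-]

DIRTY = [4]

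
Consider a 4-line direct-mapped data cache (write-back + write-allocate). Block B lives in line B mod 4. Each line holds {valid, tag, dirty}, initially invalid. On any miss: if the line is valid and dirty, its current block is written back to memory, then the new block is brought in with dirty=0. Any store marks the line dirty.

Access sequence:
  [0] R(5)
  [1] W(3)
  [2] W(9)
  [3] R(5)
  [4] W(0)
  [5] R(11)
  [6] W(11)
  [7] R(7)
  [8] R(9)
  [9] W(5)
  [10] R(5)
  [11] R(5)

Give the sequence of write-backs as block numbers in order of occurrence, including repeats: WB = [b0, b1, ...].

  0 | R B5 → L1 miss [-]
  1 | W B3 → L3 miss [D]
  2 | W B9 → L1 miss [D]
  3 | R B5 → L1 miss wb→B9 [-]
  4 | W B0 → L0 miss [D]
  5 | R B11 → L3 miss wb→B3 [-]
  6 | W B11 → L3 hit [D]
  7 | R B7 → L3 miss wb→B11 [-]
  8 | R B9 → L1 miss [-]
  9 | W B5 → L1 miss [D]
  10 | R B5 → L1 hit [D]
  11 | R B5 → L1 hit [D]

WB = [9, 3, 11]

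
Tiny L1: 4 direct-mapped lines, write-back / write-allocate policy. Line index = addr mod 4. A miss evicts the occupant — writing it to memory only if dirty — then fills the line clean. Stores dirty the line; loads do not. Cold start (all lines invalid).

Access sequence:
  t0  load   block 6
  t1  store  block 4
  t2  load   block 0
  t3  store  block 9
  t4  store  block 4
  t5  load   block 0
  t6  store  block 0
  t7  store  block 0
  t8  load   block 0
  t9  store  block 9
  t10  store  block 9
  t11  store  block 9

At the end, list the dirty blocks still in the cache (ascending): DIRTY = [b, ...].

0: R B6 → L2 miss [-]
1: W B4 → L0 miss [D]
2: R B0 → L0 miss wb→B4 [-]
3: W B9 → L1 miss [D]
4: W B4 → L0 miss [D]
5: R B0 → L0 miss wb→B4 [-]
6: W B0 → L0 hit [D]
7: W B0 → L0 hit [D]
8: R B0 → L0 hit [D]
9: W B9 → L1 hit [D]
10: W B9 → L1 hit [D]
11: W B9 → L1 hit [D]

DIRTY = [0, 9]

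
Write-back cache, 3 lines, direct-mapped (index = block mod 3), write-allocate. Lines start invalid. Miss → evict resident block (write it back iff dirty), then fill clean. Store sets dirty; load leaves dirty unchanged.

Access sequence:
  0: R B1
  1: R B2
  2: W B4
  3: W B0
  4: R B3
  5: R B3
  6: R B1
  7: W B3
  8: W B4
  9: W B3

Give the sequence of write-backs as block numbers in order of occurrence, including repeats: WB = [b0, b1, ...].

0: R B1 → L1 miss [-]
1: R B2 → L2 miss [-]
2: W B4 → L1 miss [D]
3: W B0 → L0 miss [D]
4: R B3 → L0 miss wb→B0 [-]
5: R B3 → L0 hit [-]
6: R B1 → L1 miss wb→B4 [-]
7: W B3 → L0 hit [D]
8: W B4 → L1 miss [D]
9: W B3 → L0 hit [D]

WB = [0, 4]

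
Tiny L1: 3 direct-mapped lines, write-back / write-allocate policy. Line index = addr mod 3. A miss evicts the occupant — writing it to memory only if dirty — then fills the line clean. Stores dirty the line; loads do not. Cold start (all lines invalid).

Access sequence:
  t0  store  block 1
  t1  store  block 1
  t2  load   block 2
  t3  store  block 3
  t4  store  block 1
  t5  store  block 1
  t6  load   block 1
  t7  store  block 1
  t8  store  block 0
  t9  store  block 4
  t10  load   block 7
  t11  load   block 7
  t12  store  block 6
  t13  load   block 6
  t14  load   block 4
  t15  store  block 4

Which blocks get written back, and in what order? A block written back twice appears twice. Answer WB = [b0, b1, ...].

  0 | W B1 → L1 miss [D]
  1 | W B1 → L1 hit [D]
  2 | R B2 → L2 miss [-]
  3 | W B3 → L0 miss [D]
  4 | W B1 → L1 hit [D]
  5 | W B1 → L1 hit [D]
  6 | R B1 → L1 hit [D]
  7 | W B1 → L1 hit [D]
  8 | W B0 → L0 miss wb→B3 [D]
  9 | W B4 → L1 miss wb→B1 [D]
  10 | R B7 → L1 miss wb→B4 [-]
  11 | R B7 → L1 hit [-]
  12 | W B6 → L0 miss wb→B0 [D]
  13 | R B6 → L0 hit [D]
  14 | R B4 → L1 miss [-]
  15 | W B4 → L1 hit [D]

WB = [3, 1, 4, 0]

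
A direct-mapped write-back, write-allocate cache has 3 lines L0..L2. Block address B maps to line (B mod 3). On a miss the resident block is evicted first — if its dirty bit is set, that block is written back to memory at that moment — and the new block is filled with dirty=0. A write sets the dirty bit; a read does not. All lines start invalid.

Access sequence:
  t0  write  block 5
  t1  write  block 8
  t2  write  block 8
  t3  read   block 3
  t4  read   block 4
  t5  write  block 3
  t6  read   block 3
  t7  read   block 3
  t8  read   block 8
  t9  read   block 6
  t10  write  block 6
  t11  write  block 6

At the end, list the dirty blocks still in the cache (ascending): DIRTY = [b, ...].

0: W B5 → L2 miss [D]
1: W B8 → L2 miss wb→B5 [D]
2: W B8 → L2 hit [D]
3: R B3 → L0 miss [-]
4: R B4 → L1 miss [-]
5: W B3 → L0 hit [D]
6: R B3 → L0 hit [D]
7: R B3 → L0 hit [D]
8: R B8 → L2 hit [D]
9: R B6 → L0 miss wb→B3 [-]
10: W B6 → L0 hit [D]
11: W B6 → L0 hit [D]

DIRTY = [6, 8]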